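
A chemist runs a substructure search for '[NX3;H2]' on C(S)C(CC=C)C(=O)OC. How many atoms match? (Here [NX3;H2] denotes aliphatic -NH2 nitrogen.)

0

The query [NX3;H2] means: aliphatic N with 3 total connections, two of them H — an -NH2 nitrogen (amine or amide).
Check the 10 heavy atoms by environment: 2× C (H2, X4) → no; 1× C (H1, X4) → no; 1× S (H1, X2) → no; 1× C (H0, X3) → no; 1× O (H0, X1) → no; 1× O (H0, X2) → no; 1× C (H3, X4) → no; 1× C (H1, X3) → no; 1× C (H2, X3) → no.
No environment satisfies the query, so 0 matching atoms.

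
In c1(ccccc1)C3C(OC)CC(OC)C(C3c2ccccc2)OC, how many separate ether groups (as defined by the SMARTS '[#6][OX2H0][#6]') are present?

3

[#6][OX2H0][#6] is the SMARTS for an ether: an aliphatic oxygen bridging two carbons with no H on the oxygen.
The molecule carries 3 separate instances of a methoxy ether (-OCH3) meeting every constraint; each maps to a distinct set of atoms, giving 3 matches.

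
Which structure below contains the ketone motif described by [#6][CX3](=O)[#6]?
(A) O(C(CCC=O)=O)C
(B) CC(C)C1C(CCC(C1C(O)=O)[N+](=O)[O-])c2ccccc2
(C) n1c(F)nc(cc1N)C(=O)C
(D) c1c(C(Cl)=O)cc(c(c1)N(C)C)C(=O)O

C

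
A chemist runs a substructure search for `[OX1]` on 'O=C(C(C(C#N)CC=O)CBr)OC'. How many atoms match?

2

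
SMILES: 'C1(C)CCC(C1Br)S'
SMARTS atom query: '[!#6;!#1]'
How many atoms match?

The query [!#6;!#1] means: not carbon and not hydrogen — any heteroatom.
Check the 8 heavy atoms by environment: 6× C → no; 1× Br → match; 1× S → match.
Summing the matching environments: 1 + 1 = 2 matching atoms.

2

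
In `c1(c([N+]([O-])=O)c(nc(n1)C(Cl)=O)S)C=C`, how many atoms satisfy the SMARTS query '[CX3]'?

3

The query [CX3] means: C with X3: aliphatic carbon with exactly 3 total connections.
Check the 15 heavy atoms by environment: 2× n (aromatic, X2) → no; 4× c (aromatic, X3) → no; 3× C (X3) → match; 1× S (X2) → no; 2× O (X1) → no; 1× Cl (X1) → no; 1× N (charge +1, X3) → no; 1× O (charge -1, X1) → no.
That gives 3 matching atoms.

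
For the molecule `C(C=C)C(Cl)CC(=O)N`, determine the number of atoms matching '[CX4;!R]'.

3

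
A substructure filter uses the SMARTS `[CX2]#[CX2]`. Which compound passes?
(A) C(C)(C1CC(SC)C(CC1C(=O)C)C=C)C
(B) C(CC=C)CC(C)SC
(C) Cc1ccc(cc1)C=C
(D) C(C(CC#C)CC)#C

[CX2]#[CX2] describes a carbon-carbon triple bond (an alkyne).
(A) has a vinyl group (-CH=CH2) but the C=C is a double bond; both carbons are CX3, not CX2.
(B) has a vinyl group (-CH=CH2) but the C=C is a double bond; both carbons are CX3, not CX2.
(C) has a vinyl group (-CH=CH2) but the C=C is a double bond; both carbons are CX3, not CX2.
(D) contains an ethynyl group (-C#CH), which satisfies every atom and bond constraint.
So the answer is (D).

D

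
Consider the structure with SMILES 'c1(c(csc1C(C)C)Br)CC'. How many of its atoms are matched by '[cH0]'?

3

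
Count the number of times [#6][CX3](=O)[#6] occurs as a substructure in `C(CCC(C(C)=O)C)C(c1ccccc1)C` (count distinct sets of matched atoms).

[#6][CX3](=O)[#6] is the SMARTS for a ketone: a carbonyl carbon (no H) flanked by two carbons.
Exactly one fragment in the molecule meets all constraints, giving 1 match.

1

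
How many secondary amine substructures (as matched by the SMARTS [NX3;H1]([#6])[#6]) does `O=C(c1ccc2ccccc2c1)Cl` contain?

0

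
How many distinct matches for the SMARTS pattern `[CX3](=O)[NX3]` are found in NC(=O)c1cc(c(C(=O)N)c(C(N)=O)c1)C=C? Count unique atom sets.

3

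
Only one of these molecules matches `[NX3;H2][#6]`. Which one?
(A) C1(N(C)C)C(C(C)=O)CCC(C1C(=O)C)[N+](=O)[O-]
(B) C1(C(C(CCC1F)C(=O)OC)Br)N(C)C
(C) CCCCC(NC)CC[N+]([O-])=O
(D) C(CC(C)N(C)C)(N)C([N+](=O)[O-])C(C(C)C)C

[NX3;H2][#6] describes a trivalent nitrogen with two H attached to carbon (a primary amine).
(A) has a nitro group (-[N+](=O)[O-]) but the nitrogen is [N+] with no H, not NX3H2.
(B) has a dimethylamino group (-N(CH3)2) but the nitrogen has H0, not H2.
(C) has a nitro group (-[N+](=O)[O-]) but the nitrogen is [N+] with no H, not NX3H2.
(D) contains a primary amino group (-NH2), which satisfies every atom and bond constraint.
So the answer is (D).

D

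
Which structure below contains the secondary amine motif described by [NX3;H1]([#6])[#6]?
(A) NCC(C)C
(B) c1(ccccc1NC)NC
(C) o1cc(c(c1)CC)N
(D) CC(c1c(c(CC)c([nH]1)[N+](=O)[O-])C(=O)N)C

[NX3;H1]([#6])[#6] describes a trivalent nitrogen with one H, bonded to two carbons (a secondary amine).
(A) has a primary amino group (-NH2) but the nitrogen has H2 and only one carbon neighbour.
(B) contains an N-methylamino group (-NHCH3), which satisfies every atom and bond constraint.
(C) has a primary amino group (-NH2) but the nitrogen has H2 and only one carbon neighbour.
(D) has a primary amide (-C(=O)NH2) but the -C(=O)NH2 nitrogen has H2, not H1.
So the answer is (B).

B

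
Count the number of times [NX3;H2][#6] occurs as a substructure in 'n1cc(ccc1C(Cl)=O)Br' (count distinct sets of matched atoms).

0

[NX3;H2][#6] is the SMARTS for a primary amine: a trivalent nitrogen with two H attached to carbon.
No fragment in the molecule satisfies every constraint, giving 0 matches.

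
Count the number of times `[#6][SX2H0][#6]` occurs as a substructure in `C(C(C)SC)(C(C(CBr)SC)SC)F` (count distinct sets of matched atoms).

[#6][SX2H0][#6] is the SMARTS for a thioether: an aliphatic sulfur bridging two carbons with no H on the sulfur.
The molecule carries 3 separate instances of a methylthio ether (-SCH3) meeting every constraint; each maps to a distinct set of atoms, giving 3 matches.

3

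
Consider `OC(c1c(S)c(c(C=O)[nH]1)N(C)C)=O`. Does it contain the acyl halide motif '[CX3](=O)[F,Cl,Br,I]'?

No

The pattern [CX3](=O)[F,Cl,Br,I] describes a carbonyl carbon bonded to a halogen — an acyl halide.
The closest candidate here is a carboxylic acid group (-C(=O)OH), but the carbonyl is bonded to -OH, not to a halogen. No other fragment satisfies the full query, so there is no match.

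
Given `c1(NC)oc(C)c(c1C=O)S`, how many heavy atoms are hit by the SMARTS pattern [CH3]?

2

Check the 11 heavy atoms by environment: 1× o (aromatic, H0) → no; 4× c (aromatic, H0) → no; 2× C (H3) → match; 1× S (H1) → no; 1× N (H1) → no; 1× C (H1) → no; 1× O (H0) → no.
That gives 2 matching atoms.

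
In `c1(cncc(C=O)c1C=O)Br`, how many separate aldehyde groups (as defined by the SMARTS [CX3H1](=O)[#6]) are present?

2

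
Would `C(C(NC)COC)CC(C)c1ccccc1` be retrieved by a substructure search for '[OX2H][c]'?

The pattern [OX2H][c] describes a hydroxyl oxygen attached to an aromatic carbon — a phenol.
The closest candidate here is a methoxy ether (-OCH3), but the oxygen has H0, not H1. No other fragment satisfies the full query, so there is no match.

No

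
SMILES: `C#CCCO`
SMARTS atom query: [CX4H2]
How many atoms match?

The query [CX4H2] means: sp3 carbon (X4) with exactly two hydrogens.
Check the 5 heavy atoms by environment: 2× C (H2, X4) → match; 1× O (H1, X2) → no; 1× C (H0, X2) → no; 1× C (H1, X2) → no.
That gives 2 matching atoms.

2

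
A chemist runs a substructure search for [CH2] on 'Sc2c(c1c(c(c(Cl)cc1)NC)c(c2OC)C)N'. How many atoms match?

The query [CH2] means: aliphatic carbon with exactly two hydrogens.
Check the 18 heavy atoms by environment: 8× c (aromatic, H0) → no; 2× c (aromatic, H1) → no; 1× O (H0) → no; 3× C (H3) → no; 1× S (H1) → no; 1× N (H2) → no; 1× Cl (H0) → no; 1× N (H1) → no.
No environment satisfies the query, so 0 matching atoms.

0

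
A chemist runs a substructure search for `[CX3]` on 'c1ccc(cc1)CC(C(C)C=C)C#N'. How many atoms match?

2

The query [CX3] means: C with X3: aliphatic carbon with exactly 3 total connections.
Check the 14 heavy atoms by environment: 4× C (X4) → no; 1× C (X2) → no; 1× N (X1) → no; 6× c (aromatic, X3) → no; 2× C (X3) → match.
That gives 2 matching atoms.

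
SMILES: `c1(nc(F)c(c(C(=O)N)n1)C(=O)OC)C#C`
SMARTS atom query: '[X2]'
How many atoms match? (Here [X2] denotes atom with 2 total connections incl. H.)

5

The query [X2] means: any atom with exactly two total connections (bonds + H).
Check the 16 heavy atoms by environment: 2× n (aromatic, X2) → match; 4× c (aromatic, X3) → no; 1× F (X1) → no; 2× C (X2) → match; 2× C (X3) → no; 2× O (X1) → no; 1× N (X3) → no; 1× O (X2) → match; 1× C (X4) → no.
Summing the matching environments: 2 + 2 + 1 = 5 matching atoms.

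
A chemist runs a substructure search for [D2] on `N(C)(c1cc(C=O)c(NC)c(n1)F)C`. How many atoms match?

4

Check the 14 heavy atoms by environment: 1× n (aromatic, D2) → match; 4× c (aromatic, D3) → no; 1× c (aromatic, D2) → match; 1× N (D2) → match; 3× C (D1) → no; 1× F (D1) → no; 1× C (D2) → match; 1× O (D1) → no; 1× N (D3) → no.
Summing the matching environments: 1 + 1 + 1 + 1 = 4 matching atoms.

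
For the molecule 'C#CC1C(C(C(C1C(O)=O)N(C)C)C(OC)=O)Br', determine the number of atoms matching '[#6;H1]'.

The query [#6;H1] means: any carbon bearing exactly one hydrogen.
Check the 18 heavy atoms by environment: 6× C (H1) → match; 3× C (H0) → no; 1× Br (H0) → no; 3× O (H0) → no; 1× O (H1) → no; 3× C (H3) → no; 1× N (H0) → no.
That gives 6 matching atoms.

6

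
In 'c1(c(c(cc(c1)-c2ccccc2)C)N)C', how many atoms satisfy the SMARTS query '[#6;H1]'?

7

The query [#6;H1] means: any carbon bearing exactly one hydrogen.
Check the 15 heavy atoms by environment: 7× c (aromatic, H1) → match; 5× c (aromatic, H0) → no; 1× N (H2) → no; 2× C (H3) → no.
That gives 7 matching atoms.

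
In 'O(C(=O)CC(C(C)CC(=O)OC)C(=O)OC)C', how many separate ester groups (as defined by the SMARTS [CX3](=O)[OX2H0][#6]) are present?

3

[CX3](=O)[OX2H0][#6] is the SMARTS for an ester: a carbonyl carbon bonded to an oxygen that is itself bonded to carbon (no H on that O).
The molecule carries 3 separate instances of a methyl-ester group (-C(=O)OCH3) meeting every constraint; each maps to a distinct set of atoms, giving 3 matches.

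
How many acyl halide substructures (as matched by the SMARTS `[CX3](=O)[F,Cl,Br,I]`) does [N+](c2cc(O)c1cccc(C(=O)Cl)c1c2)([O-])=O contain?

1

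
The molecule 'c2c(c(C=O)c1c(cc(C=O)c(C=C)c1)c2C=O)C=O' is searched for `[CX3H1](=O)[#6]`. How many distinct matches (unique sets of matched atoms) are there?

[CX3H1](=O)[#6] is the SMARTS for an aldehyde: an sp2 carbon with one H, double-bonded to O and single-bonded to carbon.
The molecule carries 4 separate instances of an aldehyde (-CHO) meeting every constraint; each maps to a distinct set of atoms, giving 4 matches.

4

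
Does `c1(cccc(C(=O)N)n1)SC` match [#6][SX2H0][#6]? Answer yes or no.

Yes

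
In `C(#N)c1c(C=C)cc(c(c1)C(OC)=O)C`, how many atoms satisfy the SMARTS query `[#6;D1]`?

3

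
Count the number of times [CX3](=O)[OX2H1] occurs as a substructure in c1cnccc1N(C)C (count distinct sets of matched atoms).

0

[CX3](=O)[OX2H1] is the SMARTS for a carboxylic acid: an sp2 carbon double-bonded to O and single-bonded to an -OH oxygen.
No fragment in the molecule satisfies every constraint, giving 0 matches.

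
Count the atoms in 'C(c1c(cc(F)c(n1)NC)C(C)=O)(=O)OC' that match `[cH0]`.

4

Check the 16 heavy atoms by environment: 1× n (aromatic, H0) → no; 4× c (aromatic, H0) → match; 1× c (aromatic, H1) → no; 1× F (H0) → no; 1× N (H1) → no; 3× C (H3) → no; 2× C (H0) → no; 3× O (H0) → no.
That gives 4 matching atoms.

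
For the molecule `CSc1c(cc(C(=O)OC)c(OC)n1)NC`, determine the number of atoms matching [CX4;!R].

The query [CX4;!R] means: aliphatic carbon with four total connections, not in a ring.
Check the 16 heavy atoms by environment: 1× n (aromatic, X2, in 6-ring) → no; 5× c (aromatic, X3, in 6-ring) → no; 1× N (X3, acyclic) → no; 4× C (X4, acyclic) → match; 2× O (X2, acyclic) → no; 1× S (X2, acyclic) → no; 1× C (X3, acyclic) → no; 1× O (X1, acyclic) → no.
That gives 4 matching atoms.

4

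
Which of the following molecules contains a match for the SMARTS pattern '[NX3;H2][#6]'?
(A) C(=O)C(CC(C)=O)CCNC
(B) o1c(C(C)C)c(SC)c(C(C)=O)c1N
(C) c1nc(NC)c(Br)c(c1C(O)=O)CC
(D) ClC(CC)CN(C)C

B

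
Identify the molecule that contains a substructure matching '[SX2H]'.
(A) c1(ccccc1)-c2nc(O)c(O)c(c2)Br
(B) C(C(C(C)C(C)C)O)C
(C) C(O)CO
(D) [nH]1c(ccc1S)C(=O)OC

[SX2H] describes an aliphatic sulfur with two connections, one being H (a thiol).
(A) has a hydroxyl group (-OH) but it is an -OH, not an -SH.
(B) has a hydroxyl group (-OH) but it is an -OH, not an -SH.
(C) has a hydroxyl group (-OH) but it is an -OH, not an -SH.
(D) contains a thiol (-SH), which satisfies every atom and bond constraint.
So the answer is (D).

D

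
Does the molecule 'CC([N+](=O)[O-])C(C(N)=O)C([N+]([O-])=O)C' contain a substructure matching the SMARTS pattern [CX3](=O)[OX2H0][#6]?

No

The pattern [CX3](=O)[OX2H0][#6] describes a carbonyl carbon bonded to an oxygen that is itself bonded to carbon (no H on that O) — an ester.
The closest candidate here is a primary amide (-C(=O)NH2), but the carbonyl is bonded to N, not to an O-C linkage. No other fragment satisfies the full query, so there is no match.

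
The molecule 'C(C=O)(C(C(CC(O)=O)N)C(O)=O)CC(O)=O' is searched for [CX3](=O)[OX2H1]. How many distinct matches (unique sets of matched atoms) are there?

[CX3](=O)[OX2H1] is the SMARTS for a carboxylic acid: an sp2 carbon double-bonded to O and single-bonded to an -OH oxygen.
The molecule carries 3 separate instances of a carboxylic acid group (-C(=O)OH) meeting every constraint; each maps to a distinct set of atoms, giving 3 matches.

3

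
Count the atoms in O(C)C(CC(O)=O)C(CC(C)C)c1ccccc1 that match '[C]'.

9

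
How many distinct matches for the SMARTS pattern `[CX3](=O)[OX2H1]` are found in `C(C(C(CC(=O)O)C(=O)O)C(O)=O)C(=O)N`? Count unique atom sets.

3

[CX3](=O)[OX2H1] is the SMARTS for a carboxylic acid: an sp2 carbon double-bonded to O and single-bonded to an -OH oxygen.
The molecule carries 3 separate instances of a carboxylic acid group (-C(=O)OH) meeting every constraint; each maps to a distinct set of atoms, giving 3 matches.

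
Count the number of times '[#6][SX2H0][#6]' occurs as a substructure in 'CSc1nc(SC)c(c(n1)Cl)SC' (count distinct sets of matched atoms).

[#6][SX2H0][#6] is the SMARTS for a thioether: an aliphatic sulfur bridging two carbons with no H on the sulfur.
The molecule carries 3 separate instances of a methylthio ether (-SCH3) meeting every constraint; each maps to a distinct set of atoms, giving 3 matches.

3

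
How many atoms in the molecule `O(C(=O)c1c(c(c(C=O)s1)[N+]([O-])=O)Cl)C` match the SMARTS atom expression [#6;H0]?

5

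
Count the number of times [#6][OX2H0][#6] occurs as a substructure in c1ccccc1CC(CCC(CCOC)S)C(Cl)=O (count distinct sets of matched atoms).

[#6][OX2H0][#6] is the SMARTS for an ether: an aliphatic oxygen bridging two carbons with no H on the oxygen.
Exactly one fragment in the molecule meets all constraints, giving 1 match.

1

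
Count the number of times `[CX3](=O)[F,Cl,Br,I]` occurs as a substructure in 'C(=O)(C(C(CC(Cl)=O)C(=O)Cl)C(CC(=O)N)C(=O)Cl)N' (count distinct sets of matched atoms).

[CX3](=O)[F,Cl,Br,I] is the SMARTS for an acyl halide: a carbonyl carbon bonded to a halogen.
The molecule carries 3 separate instances of an acyl chloride (-C(=O)Cl) meeting every constraint; each maps to a distinct set of atoms, giving 3 matches.

3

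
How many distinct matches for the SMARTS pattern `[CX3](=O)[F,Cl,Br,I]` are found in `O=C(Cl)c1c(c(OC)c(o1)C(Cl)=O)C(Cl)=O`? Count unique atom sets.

3

[CX3](=O)[F,Cl,Br,I] is the SMARTS for an acyl halide: a carbonyl carbon bonded to a halogen.
The molecule carries 3 separate instances of an acyl chloride (-C(=O)Cl) meeting every constraint; each maps to a distinct set of atoms, giving 3 matches.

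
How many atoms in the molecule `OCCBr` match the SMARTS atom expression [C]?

2

The query [C] means: uppercase C matches aliphatic (non-aromatic) carbon only.
Check the 4 heavy atoms by environment: 2× C → match; 1× O → no; 1× Br → no.
That gives 2 matching atoms.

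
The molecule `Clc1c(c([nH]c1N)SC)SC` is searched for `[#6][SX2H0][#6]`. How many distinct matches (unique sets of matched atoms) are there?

2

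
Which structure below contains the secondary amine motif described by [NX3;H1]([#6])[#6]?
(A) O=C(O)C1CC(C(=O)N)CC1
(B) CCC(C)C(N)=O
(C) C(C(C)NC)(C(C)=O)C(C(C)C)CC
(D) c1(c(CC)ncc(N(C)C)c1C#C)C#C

C

[NX3;H1]([#6])[#6] describes a trivalent nitrogen with one H, bonded to two carbons (a secondary amine).
(A) has a primary amide (-C(=O)NH2) but the -C(=O)NH2 nitrogen has H2, not H1.
(B) has a primary amide (-C(=O)NH2) but the -C(=O)NH2 nitrogen has H2, not H1.
(C) contains an N-methylamino group (-NHCH3), which satisfies every atom and bond constraint.
(D) has a dimethylamino group (-N(CH3)2) but the nitrogen has H0, not H1.
So the answer is (C).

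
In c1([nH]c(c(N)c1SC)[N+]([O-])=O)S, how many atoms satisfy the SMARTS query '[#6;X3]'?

4

The query [#6;X3] means: any carbon (aromatic or not) with three total connections.
Check the 12 heavy atoms by environment: 1× n (aromatic, X3) → no; 4× c (aromatic, X3) → match; 2× S (X2) → no; 1× C (X4) → no; 1× N (X3) → no; 1× N (charge +1, X3) → no; 1× O (charge -1, X1) → no; 1× O (X1) → no.
That gives 4 matching atoms.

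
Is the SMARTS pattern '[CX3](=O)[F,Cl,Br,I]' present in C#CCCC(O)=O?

The pattern [CX3](=O)[F,Cl,Br,I] describes a carbonyl carbon bonded to a halogen — an acyl halide.
The closest candidate here is a carboxylic acid group (-C(=O)OH), but the carbonyl is bonded to -OH, not to a halogen. No other fragment satisfies the full query, so there is no match.

No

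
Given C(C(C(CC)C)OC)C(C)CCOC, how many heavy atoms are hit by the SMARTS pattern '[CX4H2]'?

The query [CX4H2] means: sp3 carbon (X4) with exactly two hydrogens.
Check the 14 heavy atoms by environment: 4× C (H2, X4) → match; 3× C (H1, X4) → no; 5× C (H3, X4) → no; 2× O (H0, X2) → no.
That gives 4 matching atoms.

4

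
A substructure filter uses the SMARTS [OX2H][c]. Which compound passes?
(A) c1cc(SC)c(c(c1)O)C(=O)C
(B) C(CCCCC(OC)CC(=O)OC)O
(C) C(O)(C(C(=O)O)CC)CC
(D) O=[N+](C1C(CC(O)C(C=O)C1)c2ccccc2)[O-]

A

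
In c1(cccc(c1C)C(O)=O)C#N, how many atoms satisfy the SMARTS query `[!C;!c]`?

Check the 12 heavy atoms by environment: 6× c (aromatic) → no; 3× C → no; 1× N → match; 2× O → match.
Summing the matching environments: 1 + 2 = 3 matching atoms.

3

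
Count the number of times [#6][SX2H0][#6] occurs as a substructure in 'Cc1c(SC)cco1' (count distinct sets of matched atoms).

1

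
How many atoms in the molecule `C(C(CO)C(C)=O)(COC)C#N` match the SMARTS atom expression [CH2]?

The query [CH2] means: aliphatic carbon with exactly two hydrogens.
Check the 12 heavy atoms by environment: 2× C (H2) → match; 2× C (H1) → no; 2× C (H0) → no; 2× O (H0) → no; 2× C (H3) → no; 1× N (H0) → no; 1× O (H1) → no.
That gives 2 matching atoms.

2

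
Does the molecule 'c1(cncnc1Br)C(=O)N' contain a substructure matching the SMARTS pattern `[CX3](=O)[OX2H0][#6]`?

The pattern [CX3](=O)[OX2H0][#6] describes a carbonyl carbon bonded to an oxygen that is itself bonded to carbon (no H on that O) — an ester.
The closest candidate here is a primary amide (-C(=O)NH2), but the carbonyl is bonded to N, not to an O-C linkage. No other fragment satisfies the full query, so there is no match.

No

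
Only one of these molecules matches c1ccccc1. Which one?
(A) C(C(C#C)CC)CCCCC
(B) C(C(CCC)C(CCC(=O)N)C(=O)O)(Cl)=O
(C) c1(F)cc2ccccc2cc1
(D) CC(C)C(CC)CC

c1ccccc1 describes six aromatic carbons in a ring (a benzene ring).
(A) has a methyl group (-CH3) but no six-membered all-carbon aromatic ring is present.
(B) has a methyl group (-CH3) but no six-membered all-carbon aromatic ring is present.
(C) contains the required atom environment, so the pattern matches.
(D) has a methyl group (-CH3) but no six-membered all-carbon aromatic ring is present.
So the answer is (C).

C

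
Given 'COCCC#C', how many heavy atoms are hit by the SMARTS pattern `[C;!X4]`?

2

The query [C;!X4] means: aliphatic carbon that does not have four total connections.
Check the 6 heavy atoms by environment: 3× C (X4) → no; 2× C (X2) → match; 1× O (X2) → no.
That gives 2 matching atoms.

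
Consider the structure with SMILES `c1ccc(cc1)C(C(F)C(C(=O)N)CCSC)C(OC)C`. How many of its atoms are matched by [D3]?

6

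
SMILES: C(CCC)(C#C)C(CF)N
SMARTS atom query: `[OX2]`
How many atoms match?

0

The query [OX2] means: aliphatic oxygen with two total connections — ether, hydroxyl, or ester single-bond O.
Check the 10 heavy atoms by environment: 6× C (X4) → no; 2× C (X2) → no; 1× F (X1) → no; 1× N (X3) → no.
No environment satisfies the query, so 0 matching atoms.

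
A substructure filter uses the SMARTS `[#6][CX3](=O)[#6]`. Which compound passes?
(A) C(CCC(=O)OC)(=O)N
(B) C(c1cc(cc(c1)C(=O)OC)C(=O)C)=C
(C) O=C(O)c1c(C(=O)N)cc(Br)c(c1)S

B

[#6][CX3](=O)[#6] describes a carbonyl carbon (no H) flanked by two carbons (a ketone).
(A) has a methyl-ester group (-C(=O)OCH3) but one neighbour of the carbonyl carbon is O, not C.
(B) contains an acetyl/ketone group (-C(=O)CH3), which satisfies every atom and bond constraint.
(C) has a carboxylic acid group (-C(=O)OH) but one neighbour of the carbonyl carbon is O, not C.
So the answer is (B).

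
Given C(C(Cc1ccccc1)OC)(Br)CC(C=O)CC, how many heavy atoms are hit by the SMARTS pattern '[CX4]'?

8

The query [CX4] means: C with X4: aliphatic carbon with exactly 4 total connections (bonds + H).
Check the 18 heavy atoms by environment: 8× C (X4) → match; 1× Br (X1) → no; 6× c (aromatic, X3) → no; 1× C (X3) → no; 1× O (X1) → no; 1× O (X2) → no.
That gives 8 matching atoms.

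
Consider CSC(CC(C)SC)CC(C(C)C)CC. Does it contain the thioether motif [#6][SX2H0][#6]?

Yes

The pattern [#6][SX2H0][#6] describes an aliphatic sulfur bridging two carbons with no H on the sulfur — a thioether.
The molecule carries a methylthio ether (-SCH3), whose atoms satisfy every constraint of the query, so the pattern matches.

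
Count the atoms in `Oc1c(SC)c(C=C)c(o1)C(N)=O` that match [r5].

The query [r5] means: r5 matches atoms in a five-membered ring.
Check the 13 heavy atoms by environment: 1× o (aromatic, in 5-ring) → match; 4× c (aromatic, in 5-ring) → match; 2× O (acyclic) → no; 4× C (acyclic) → no; 1× N (acyclic) → no; 1× S (acyclic) → no.
Summing the matching environments: 1 + 4 = 5 matching atoms.

5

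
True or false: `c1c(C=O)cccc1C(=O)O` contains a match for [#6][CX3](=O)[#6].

The pattern [#6][CX3](=O)[#6] describes a carbonyl carbon (no H) flanked by two carbons — a ketone.
The closest candidate here is a carboxylic acid group (-C(=O)OH), but one neighbour of the carbonyl carbon is O, not C. No other fragment satisfies the full query, so there is no match.

False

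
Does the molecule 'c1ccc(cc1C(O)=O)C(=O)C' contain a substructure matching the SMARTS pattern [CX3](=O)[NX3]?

The pattern [CX3](=O)[NX3] describes a carbonyl carbon bonded to a trivalent nitrogen — an amide.
The closest candidate here is a carboxylic acid group (-C(=O)OH), but the carbonyl is bonded to O, not to an NX3 nitrogen. No other fragment satisfies the full query, so there is no match.

No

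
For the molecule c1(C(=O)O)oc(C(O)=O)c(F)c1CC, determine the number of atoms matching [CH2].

1

The query [CH2] means: aliphatic carbon with exactly two hydrogens.
Check the 14 heavy atoms by environment: 1× o (aromatic, H0) → no; 4× c (aromatic, H0) → no; 1× C (H2) → match; 1× C (H3) → no; 1× F (H0) → no; 2× C (H0) → no; 2× O (H0) → no; 2× O (H1) → no.
That gives 1 matching atom.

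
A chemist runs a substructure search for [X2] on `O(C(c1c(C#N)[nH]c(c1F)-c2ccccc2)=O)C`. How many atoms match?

2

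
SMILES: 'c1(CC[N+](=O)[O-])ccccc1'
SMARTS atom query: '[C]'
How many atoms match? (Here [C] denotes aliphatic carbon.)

The query [C] means: uppercase C matches aliphatic (non-aromatic) carbon only.
Check the 11 heavy atoms by environment: 2× C → match; 6× c (aromatic) → no; 1× N (charge +1) → no; 1× O (charge -1) → no; 1× O → no.
That gives 2 matching atoms.

2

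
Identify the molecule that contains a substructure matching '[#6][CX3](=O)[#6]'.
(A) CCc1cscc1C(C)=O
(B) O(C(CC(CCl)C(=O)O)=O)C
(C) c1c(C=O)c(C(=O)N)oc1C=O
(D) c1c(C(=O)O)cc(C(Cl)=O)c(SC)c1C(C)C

A

[#6][CX3](=O)[#6] describes a carbonyl carbon (no H) flanked by two carbons (a ketone).
(A) contains an acetyl/ketone group (-C(=O)CH3), which satisfies every atom and bond constraint.
(B) has a carboxylic acid group (-C(=O)OH) but one neighbour of the carbonyl carbon is O, not C.
(C) has a primary amide (-C(=O)NH2) but one neighbour of the carbonyl carbon is N, not C.
(D) has a carboxylic acid group (-C(=O)OH) but one neighbour of the carbonyl carbon is O, not C.
So the answer is (A).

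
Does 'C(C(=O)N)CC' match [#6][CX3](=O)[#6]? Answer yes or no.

The pattern [#6][CX3](=O)[#6] describes a carbonyl carbon (no H) flanked by two carbons — a ketone.
The closest candidate here is a primary amide (-C(=O)NH2), but one neighbour of the carbonyl carbon is N, not C. No other fragment satisfies the full query, so there is no match.

No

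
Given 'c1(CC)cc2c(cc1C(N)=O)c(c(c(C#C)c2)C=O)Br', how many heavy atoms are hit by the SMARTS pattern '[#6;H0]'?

Check the 20 heavy atoms by environment: 7× c (aromatic, H0) → match; 3× c (aromatic, H1) → no; 2× C (H1) → no; 2× O (H0) → no; 1× Br (H0) → no; 2× C (H0) → match; 1× N (H2) → no; 1× C (H2) → no; 1× C (H3) → no.
Summing the matching environments: 7 + 2 = 9 matching atoms.

9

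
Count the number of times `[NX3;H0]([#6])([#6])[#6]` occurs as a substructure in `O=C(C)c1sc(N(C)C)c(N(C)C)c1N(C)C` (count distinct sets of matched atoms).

3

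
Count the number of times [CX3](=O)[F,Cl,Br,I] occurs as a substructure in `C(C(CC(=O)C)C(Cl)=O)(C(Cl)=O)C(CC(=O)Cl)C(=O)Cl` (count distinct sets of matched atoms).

4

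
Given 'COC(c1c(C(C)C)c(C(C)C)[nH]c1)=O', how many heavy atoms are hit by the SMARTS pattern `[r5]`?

5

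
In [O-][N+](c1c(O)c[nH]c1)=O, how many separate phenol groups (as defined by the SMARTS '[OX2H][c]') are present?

[OX2H][c] is the SMARTS for a phenol: a hydroxyl oxygen attached to an aromatic carbon.
Exactly one fragment in the molecule meets all constraints, giving 1 match.

1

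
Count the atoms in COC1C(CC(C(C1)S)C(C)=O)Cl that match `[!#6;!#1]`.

Check the 13 heavy atoms by environment: 9× C → no; 2× O → match; 1× S → match; 1× Cl → match.
Summing the matching environments: 2 + 1 + 1 = 4 matching atoms.

4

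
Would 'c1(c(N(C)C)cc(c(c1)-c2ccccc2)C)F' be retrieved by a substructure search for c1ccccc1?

The pattern c1ccccc1 describes six aromatic carbons in a ring — a benzene ring.
The molecule carries a phenyl ring, whose atoms satisfy every constraint of the query, so the pattern matches.

Yes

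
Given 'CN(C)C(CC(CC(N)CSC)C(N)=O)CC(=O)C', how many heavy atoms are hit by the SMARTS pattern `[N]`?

3

The query [N] means: uppercase N matches aliphatic (non-aromatic) nitrogen only.
Check the 19 heavy atoms by environment: 13× C → no; 3× N → match; 1× S → no; 2× O → no.
That gives 3 matching atoms.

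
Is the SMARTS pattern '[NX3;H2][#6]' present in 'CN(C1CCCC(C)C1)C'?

The pattern [NX3;H2][#6] describes a trivalent nitrogen with two H attached to carbon — a primary amine.
The closest candidate here is a dimethylamino group (-N(CH3)2), but the nitrogen has H0, not H2. No other fragment satisfies the full query, so there is no match.

No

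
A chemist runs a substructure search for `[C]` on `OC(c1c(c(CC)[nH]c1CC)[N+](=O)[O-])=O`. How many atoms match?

The query [C] means: uppercase C matches aliphatic (non-aromatic) carbon only.
Check the 15 heavy atoms by environment: 1× n (aromatic) → no; 4× c (aromatic) → no; 5× C → match; 3× O → no; 1× N (charge +1) → no; 1× O (charge -1) → no.
That gives 5 matching atoms.

5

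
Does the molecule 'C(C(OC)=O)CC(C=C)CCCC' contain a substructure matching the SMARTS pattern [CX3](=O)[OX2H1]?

No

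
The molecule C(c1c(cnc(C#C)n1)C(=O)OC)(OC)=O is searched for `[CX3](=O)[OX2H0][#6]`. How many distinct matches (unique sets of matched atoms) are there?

[CX3](=O)[OX2H0][#6] is the SMARTS for an ester: a carbonyl carbon bonded to an oxygen that is itself bonded to carbon (no H on that O).
The molecule carries 2 separate instances of a methyl-ester group (-C(=O)OCH3) meeting every constraint; each maps to a distinct set of atoms, giving 2 matches.

2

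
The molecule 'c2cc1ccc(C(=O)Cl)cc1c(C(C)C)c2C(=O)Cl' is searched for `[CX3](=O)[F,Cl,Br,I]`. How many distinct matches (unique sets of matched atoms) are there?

[CX3](=O)[F,Cl,Br,I] is the SMARTS for an acyl halide: a carbonyl carbon bonded to a halogen.
The molecule carries 2 separate instances of an acyl chloride (-C(=O)Cl) meeting every constraint; each maps to a distinct set of atoms, giving 2 matches.

2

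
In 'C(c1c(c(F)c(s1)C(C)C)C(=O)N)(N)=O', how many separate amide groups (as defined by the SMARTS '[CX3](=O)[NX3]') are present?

[CX3](=O)[NX3] is the SMARTS for an amide: a carbonyl carbon bonded to a trivalent nitrogen.
The molecule carries 2 separate instances of a primary amide (-C(=O)NH2) meeting every constraint; each maps to a distinct set of atoms, giving 2 matches.

2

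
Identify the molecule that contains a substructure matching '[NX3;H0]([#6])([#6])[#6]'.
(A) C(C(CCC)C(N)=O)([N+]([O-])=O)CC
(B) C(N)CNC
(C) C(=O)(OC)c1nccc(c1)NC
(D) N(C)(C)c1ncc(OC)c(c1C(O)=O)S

[NX3;H0]([#6])([#6])[#6] describes a trivalent nitrogen with no H, bonded to three carbons (a tertiary amine).
(A) has a primary amide (-C(=O)NH2) but the amide nitrogen has H2 and only one carbon neighbour.
(B) has a primary amino group (-NH2) but the nitrogen has H2, not H0 with three carbons.
(C) has an N-methylamino group (-NHCH3) but the nitrogen still has one H (H1), not H0.
(D) contains a dimethylamino group (-N(CH3)2), which satisfies every atom and bond constraint.
So the answer is (D).

D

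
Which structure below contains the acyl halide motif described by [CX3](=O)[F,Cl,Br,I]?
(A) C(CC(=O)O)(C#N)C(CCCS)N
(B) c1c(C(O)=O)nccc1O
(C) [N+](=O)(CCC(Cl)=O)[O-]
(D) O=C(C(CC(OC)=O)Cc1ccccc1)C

[CX3](=O)[F,Cl,Br,I] describes a carbonyl carbon bonded to a halogen (an acyl halide).
(A) has a carboxylic acid group (-C(=O)OH) but the carbonyl is bonded to -OH, not to a halogen.
(B) has a carboxylic acid group (-C(=O)OH) but the carbonyl is bonded to -OH, not to a halogen.
(C) contains an acyl chloride (-C(=O)Cl), which satisfies every atom and bond constraint.
(D) has a methyl-ester group (-C(=O)OCH3) but the carbonyl is bonded to -O-C, not to a halogen.
So the answer is (C).

C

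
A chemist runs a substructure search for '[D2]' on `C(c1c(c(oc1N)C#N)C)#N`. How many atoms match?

Check the 11 heavy atoms by environment: 1× o (aromatic, D2) → match; 4× c (aromatic, D3) → no; 2× C (D2) → match; 3× N (D1) → no; 1× C (D1) → no.
Summing the matching environments: 1 + 2 = 3 matching atoms.

3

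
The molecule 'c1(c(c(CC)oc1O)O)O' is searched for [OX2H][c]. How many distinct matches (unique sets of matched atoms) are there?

[OX2H][c] is the SMARTS for a phenol: a hydroxyl oxygen attached to an aromatic carbon.
The molecule carries 3 separate instances of a hydroxyl group (-OH) meeting every constraint; each maps to a distinct set of atoms, giving 3 matches.

3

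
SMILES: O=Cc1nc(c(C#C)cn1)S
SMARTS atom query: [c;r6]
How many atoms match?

4

The query [c;r6] means: aromatic carbon that belongs to a six-membered ring.
Check the 11 heavy atoms by environment: 2× n (aromatic, in 6-ring) → no; 4× c (aromatic, in 6-ring) → match; 3× C (acyclic) → no; 1× O (acyclic) → no; 1× S (acyclic) → no.
That gives 4 matching atoms.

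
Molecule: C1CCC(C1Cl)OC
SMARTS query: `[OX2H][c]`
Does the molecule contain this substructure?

The pattern [OX2H][c] describes a hydroxyl oxygen attached to an aromatic carbon — a phenol.
The closest candidate here is a methoxy ether (-OCH3), but the oxygen has H0, not H1. No other fragment satisfies the full query, so there is no match.

No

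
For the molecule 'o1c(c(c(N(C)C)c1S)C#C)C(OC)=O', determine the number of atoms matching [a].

5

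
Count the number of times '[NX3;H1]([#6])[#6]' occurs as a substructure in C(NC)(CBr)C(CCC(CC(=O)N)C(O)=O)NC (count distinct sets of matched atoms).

2

[NX3;H1]([#6])[#6] is the SMARTS for a secondary amine: a trivalent nitrogen with one H, bonded to two carbons.
The molecule carries 2 separate instances of an N-methylamino group (-NHCH3) meeting every constraint; each maps to a distinct set of atoms, giving 2 matches.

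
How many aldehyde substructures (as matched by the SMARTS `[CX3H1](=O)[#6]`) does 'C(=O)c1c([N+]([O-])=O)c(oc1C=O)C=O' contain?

3

[CX3H1](=O)[#6] is the SMARTS for an aldehyde: an sp2 carbon with one H, double-bonded to O and single-bonded to carbon.
The molecule carries 3 separate instances of an aldehyde (-CHO) meeting every constraint; each maps to a distinct set of atoms, giving 3 matches.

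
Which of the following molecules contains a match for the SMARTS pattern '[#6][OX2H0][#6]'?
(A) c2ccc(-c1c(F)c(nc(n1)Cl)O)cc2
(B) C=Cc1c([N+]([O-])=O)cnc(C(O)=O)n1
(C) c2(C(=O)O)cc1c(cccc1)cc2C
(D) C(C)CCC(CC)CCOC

[#6][OX2H0][#6] describes an aliphatic oxygen bridging two carbons with no H on the oxygen (an ether).
(A) has a hydroxyl group (-OH) but the oxygen has H1, not H0 bridging two carbons.
(B) has a carboxylic acid group (-C(=O)OH) but the -OH oxygen has H1; the =O is OX1, not OX2.
(C) has a carboxylic acid group (-C(=O)OH) but the -OH oxygen has H1; the =O is OX1, not OX2.
(D) contains a methoxy ether (-OCH3), which satisfies every atom and bond constraint.
So the answer is (D).

D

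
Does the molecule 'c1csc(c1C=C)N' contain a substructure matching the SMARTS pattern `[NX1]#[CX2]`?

No

The pattern [NX1]#[CX2] describes a nitrogen triple-bonded to a two-connected carbon — a nitrile.
The closest candidate here is a primary amino group (-NH2), but the nitrogen is NX3 (three connections), not NX1 triple-bonded. No other fragment satisfies the full query, so there is no match.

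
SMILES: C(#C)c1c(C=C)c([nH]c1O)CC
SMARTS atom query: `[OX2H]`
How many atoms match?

1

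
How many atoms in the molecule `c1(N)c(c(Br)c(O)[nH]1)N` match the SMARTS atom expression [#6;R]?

4

The query [#6;R] means: carbon that is part of a ring.
Check the 9 heavy atoms by environment: 1× n (aromatic, in 5-ring) → no; 4× c (aromatic, in 5-ring) → match; 2× N (acyclic) → no; 1× Br (acyclic) → no; 1× O (acyclic) → no.
That gives 4 matching atoms.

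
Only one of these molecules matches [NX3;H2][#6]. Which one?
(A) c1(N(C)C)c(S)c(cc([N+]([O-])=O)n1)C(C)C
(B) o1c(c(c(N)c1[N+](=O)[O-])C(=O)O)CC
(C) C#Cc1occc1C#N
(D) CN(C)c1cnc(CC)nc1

B

[NX3;H2][#6] describes a trivalent nitrogen with two H attached to carbon (a primary amine).
(A) has a dimethylamino group (-N(CH3)2) but the nitrogen has H0, not H2.
(B) contains a primary amino group (-NH2), which satisfies every atom and bond constraint.
(C) has a nitrile (-C#N) but the nitrogen is NX1 (triple-bonded), not NX3 with two H.
(D) has a dimethylamino group (-N(CH3)2) but the nitrogen has H0, not H2.
So the answer is (B).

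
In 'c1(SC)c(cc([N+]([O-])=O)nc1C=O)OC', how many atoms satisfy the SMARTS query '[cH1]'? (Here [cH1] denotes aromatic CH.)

1

The query [cH1] means: aromatic carbon bearing exactly one hydrogen.
Check the 15 heavy atoms by environment: 1× n (aromatic, H0) → no; 4× c (aromatic, H0) → no; 1× c (aromatic, H1) → match; 1× S (H0) → no; 2× C (H3) → no; 1× C (H1) → no; 3× O (H0) → no; 1× N (charge +1, H0) → no; 1× O (charge -1, H0) → no.
That gives 1 matching atom.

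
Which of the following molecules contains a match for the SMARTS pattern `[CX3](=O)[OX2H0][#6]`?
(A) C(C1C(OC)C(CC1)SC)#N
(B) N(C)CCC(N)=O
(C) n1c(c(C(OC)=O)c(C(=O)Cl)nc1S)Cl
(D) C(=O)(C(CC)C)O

C

[CX3](=O)[OX2H0][#6] describes a carbonyl carbon bonded to an oxygen that is itself bonded to carbon (no H on that O) (an ester).
(A) has a methoxy ether (-OCH3) but the ether oxygen is not adjacent to a C=O carbon.
(B) has a primary amide (-C(=O)NH2) but the carbonyl is bonded to N, not to an O-C linkage.
(C) contains a methyl-ester group (-C(=O)OCH3), which satisfies every atom and bond constraint.
(D) has a carboxylic acid group (-C(=O)OH) but the singly-bonded O carries H (OX2H1, not H0).
So the answer is (C).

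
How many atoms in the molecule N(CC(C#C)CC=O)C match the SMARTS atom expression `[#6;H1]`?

The query [#6;H1] means: any carbon bearing exactly one hydrogen.
Check the 9 heavy atoms by environment: 2× C (H2) → no; 3× C (H1) → match; 1× N (H1) → no; 1× C (H3) → no; 1× C (H0) → no; 1× O (H0) → no.
That gives 3 matching atoms.

3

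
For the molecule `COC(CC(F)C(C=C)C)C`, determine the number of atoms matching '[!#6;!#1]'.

2

The query [!#6;!#1] means: not carbon and not hydrogen — any heteroatom.
Check the 11 heavy atoms by environment: 9× C → no; 1× F → match; 1× O → match.
Summing the matching environments: 1 + 1 = 2 matching atoms.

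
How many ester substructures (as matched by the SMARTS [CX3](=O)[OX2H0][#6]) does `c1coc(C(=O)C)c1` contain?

0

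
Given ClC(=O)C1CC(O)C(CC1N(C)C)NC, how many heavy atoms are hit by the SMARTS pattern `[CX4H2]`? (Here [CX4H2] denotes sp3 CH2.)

The query [CX4H2] means: sp3 carbon (X4) with exactly two hydrogens.
Check the 15 heavy atoms by environment: 4× C (H1, X4) → no; 2× C (H2, X4) → match; 1× C (H0, X3) → no; 1× O (H0, X1) → no; 1× Cl (H0, X1) → no; 1× N (H1, X3) → no; 3× C (H3, X4) → no; 1× N (H0, X3) → no; 1× O (H1, X2) → no.
That gives 2 matching atoms.

2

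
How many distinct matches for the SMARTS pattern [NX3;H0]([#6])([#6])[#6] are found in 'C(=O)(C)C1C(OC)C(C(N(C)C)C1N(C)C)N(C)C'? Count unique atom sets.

[NX3;H0]([#6])([#6])[#6] is the SMARTS for a tertiary amine: a trivalent nitrogen with no H, bonded to three carbons.
The molecule carries 3 separate instances of a dimethylamino group (-N(CH3)2) meeting every constraint; each maps to a distinct set of atoms, giving 3 matches.

3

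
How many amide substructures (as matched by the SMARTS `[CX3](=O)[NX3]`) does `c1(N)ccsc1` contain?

[CX3](=O)[NX3] is the SMARTS for an amide: a carbonyl carbon bonded to a trivalent nitrogen.
The molecule has a primary amino group (-NH2), but the -NH2 is not attached to a carbonyl carbon; nothing else fits, so there are 0 matches.

0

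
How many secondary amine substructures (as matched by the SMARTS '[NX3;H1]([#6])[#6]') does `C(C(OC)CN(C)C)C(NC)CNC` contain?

2

[NX3;H1]([#6])[#6] is the SMARTS for a secondary amine: a trivalent nitrogen with one H, bonded to two carbons.
The molecule carries 2 separate instances of an N-methylamino group (-NHCH3) meeting every constraint; each maps to a distinct set of atoms, giving 2 matches.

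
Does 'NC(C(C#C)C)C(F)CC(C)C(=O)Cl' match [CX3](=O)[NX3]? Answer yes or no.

No

The pattern [CX3](=O)[NX3] describes a carbonyl carbon bonded to a trivalent nitrogen — an amide.
The closest candidate here is a primary amino group (-NH2), but the -NH2 is not attached to a carbonyl carbon. No other fragment satisfies the full query, so there is no match.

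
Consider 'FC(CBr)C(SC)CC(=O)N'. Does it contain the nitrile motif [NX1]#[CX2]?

The pattern [NX1]#[CX2] describes a nitrogen triple-bonded to a two-connected carbon — a nitrile.
The closest candidate here is a primary amide (-C(=O)NH2), but the nitrogen is NX3, not NX1. No other fragment satisfies the full query, so there is no match.

No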